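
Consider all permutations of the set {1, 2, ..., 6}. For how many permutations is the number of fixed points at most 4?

719

# with exactly i fixed is C(6,i)·!(6-i); sum over i=0..4:
  i=0: C(6,0)·!6 = 1·265 = 265
  i=1: C(6,1)·!5 = 6·44 = 264
  i=2: C(6,2)·!4 = 15·9 = 135
  i=3: C(6,3)·!3 = 20·2 = 40
  i=4: C(6,4)·!2 = 15·1 = 15
Total = 719.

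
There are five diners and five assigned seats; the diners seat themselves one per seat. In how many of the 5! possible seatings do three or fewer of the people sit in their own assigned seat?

119

Sum C(5,i)·!(5-i) for i = 0..3:
  i=0: C(5,0)·!5 = 1·44 = 44
  i=1: C(5,1)·!4 = 5·9 = 45
  i=2: C(5,2)·!3 = 10·2 = 20
  i=3: C(5,3)·!2 = 10·1 = 10
Total = 119.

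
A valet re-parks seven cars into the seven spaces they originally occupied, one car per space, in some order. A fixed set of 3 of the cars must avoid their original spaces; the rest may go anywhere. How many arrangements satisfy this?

3216

Let A_j be the event that the j-th constrained one is fixed. By inclusion-exclusion over the 3 events:
Σ_{j=0}^{3} (-1)^j C(3,j)(7-j)!
= C(3,0)·7! - C(3,1)·6! + C(3,2)·5! - C(3,3)·4!
= 5040 - 2160 + 360 - 24
= 3216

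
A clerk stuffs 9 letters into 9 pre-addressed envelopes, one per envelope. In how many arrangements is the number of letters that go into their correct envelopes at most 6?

362843

Sum C(9,i)·!(9-i) for i = 0..6:
  i=0: C(9,0)·!9 = 1·133496 = 133496
  i=1: C(9,1)·!8 = 9·14833 = 133497
  i=2: C(9,2)·!7 = 36·1854 = 66744
  i=3: C(9,3)·!6 = 84·265 = 22260
  i=4: C(9,4)·!5 = 126·44 = 5544
  i=5: C(9,5)·!4 = 126·9 = 1134
  i=6: C(9,6)·!3 = 84·2 = 168
Total = 362843.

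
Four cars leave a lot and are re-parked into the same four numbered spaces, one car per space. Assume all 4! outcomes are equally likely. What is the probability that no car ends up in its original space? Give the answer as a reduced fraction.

3/8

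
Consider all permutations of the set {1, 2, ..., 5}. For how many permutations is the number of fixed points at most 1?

# with exactly i fixed is C(5,i)·!(5-i); sum over i=0..1:
  i=0: C(5,0)·!5 = 1·44 = 44
  i=1: C(5,1)·!4 = 5·9 = 45
Total = 89.

89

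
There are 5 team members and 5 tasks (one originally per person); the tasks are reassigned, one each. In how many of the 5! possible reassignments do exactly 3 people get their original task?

10

Pick the 3 fixed positions: C(5,3) = 10 ways.
The other 2 form a derangement: !2 = 1.
Total: 10 × 1 = 10.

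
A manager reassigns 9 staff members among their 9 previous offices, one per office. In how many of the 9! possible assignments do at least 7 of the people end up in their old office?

37

Sum C(9,i)·!(9-i) for i = 7..9:
  i=7: C(9,7)·!2 = 36·1 = 36
  i=8: C(9,8)·!1 = 9·0 = 0
  i=9: C(9,9)·!0 = 1·1 = 1
Total = 37.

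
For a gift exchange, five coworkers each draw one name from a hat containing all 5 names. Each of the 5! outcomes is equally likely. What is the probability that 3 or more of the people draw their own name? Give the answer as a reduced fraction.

Favorable outcomes: Σ_{i≥3} C(5,i)·!(5-i) = 10·1 + 5·0 + 1·1 = 11.
Total outcomes: 5! = 120.
Probability = 11/120 = 11/120.

11/120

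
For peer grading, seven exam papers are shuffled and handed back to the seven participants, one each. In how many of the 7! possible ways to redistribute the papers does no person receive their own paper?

1854

!7 = 7! · Σ_{k=0}^{7} (-1)^k/k!
= 7! - 7!/1! + 7!/2! - 7!/3! + 7!/4! - 7!/5! + 7!/6! - 7!/7!
= 5040 - 5040 + 2520 - 840 + 210 - 42 + 7 - 1
= 1854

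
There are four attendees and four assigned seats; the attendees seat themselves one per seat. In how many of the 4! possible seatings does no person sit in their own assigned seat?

9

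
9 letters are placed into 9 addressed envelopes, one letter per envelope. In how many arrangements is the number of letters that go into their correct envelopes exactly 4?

Pick the 4 fixed positions: C(9,4) = 126 ways.
The remaining 5 must be deranged: !5 = 44.
Total: 126 × 44 = 5544.

5544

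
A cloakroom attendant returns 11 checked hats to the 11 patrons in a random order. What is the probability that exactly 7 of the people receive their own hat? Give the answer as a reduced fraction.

1/13440

Favorable outcomes: C(11,7)·!4 = 330·9 = 2970.
Total outcomes: 11! = 39916800.
Probability = 2970/39916800 = 1/13440.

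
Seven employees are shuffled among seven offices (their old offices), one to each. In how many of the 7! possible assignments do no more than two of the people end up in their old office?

4633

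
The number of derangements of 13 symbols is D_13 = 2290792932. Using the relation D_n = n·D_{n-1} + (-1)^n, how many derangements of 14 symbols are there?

D_14 = 14·2290792932 + 1 = 32071101049.

32071101049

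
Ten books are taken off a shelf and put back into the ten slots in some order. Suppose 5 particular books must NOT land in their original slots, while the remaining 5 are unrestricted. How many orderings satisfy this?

2170680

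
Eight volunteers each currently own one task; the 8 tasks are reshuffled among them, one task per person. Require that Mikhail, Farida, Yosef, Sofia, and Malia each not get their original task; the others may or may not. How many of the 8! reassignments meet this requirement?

Let A_j be the event that the j-th constrained one is fixed. By inclusion-exclusion over the 5 events:
Σ_{j=0}^{5} (-1)^j C(5,j)(8-j)!
= C(5,0)·8! - C(5,1)·7! + C(5,2)·6! - C(5,3)·5! + C(5,4)·4! - C(5,5)·3!
= 40320 - 25200 + 7200 - 1200 + 120 - 6
= 21234

21234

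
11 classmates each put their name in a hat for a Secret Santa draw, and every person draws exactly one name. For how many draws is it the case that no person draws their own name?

14684570

By inclusion-exclusion, !11 = Σ (-1)^k · 11!/k! for k=0..11
= 11! - 11!/1! + 11!/2! - 11!/3! + 11!/4! - 11!/5! + 11!/6! - 11!/7! + 11!/8! - 11!/9! + 11!/10! - 11!/11!
= 39916800 - 39916800 + 19958400 - 6652800 + 1663200 - 332640 + 55440 - 7920 + 990 - 110 + 11 - 1
= 14684570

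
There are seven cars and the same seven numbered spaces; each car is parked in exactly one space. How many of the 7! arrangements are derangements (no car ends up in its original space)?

The number of derangements of 7 is !7 = Σ_{k=0}^{7} (-1)^k·7!/k!
= 7! - 7!/1! + 7!/2! - 7!/3! + 7!/4! - 7!/5! + 7!/6! - 7!/7!
= 5040 - 5040 + 2520 - 840 + 210 - 42 + 7 - 1
= 1854

1854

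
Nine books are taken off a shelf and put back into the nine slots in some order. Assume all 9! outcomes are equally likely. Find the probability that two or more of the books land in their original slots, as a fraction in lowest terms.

Favorable outcomes: Σ_{i≥2} C(9,i)·!(9-i) = 36·1854 + 84·265 + 126·44 + 126·9 + 84·2 + 36·1 + 9·0 + 1·1 = 95887.
Total outcomes: 9! = 362880.
Probability = 95887/362880 = 95887/362880.

95887/362880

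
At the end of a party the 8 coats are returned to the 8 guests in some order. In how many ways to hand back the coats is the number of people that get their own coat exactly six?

Pick the 6 fixed positions: C(8,6) = 28 ways.
The other 2 form a derangement: !2 = 1.
Total: 28 × 1 = 28.

28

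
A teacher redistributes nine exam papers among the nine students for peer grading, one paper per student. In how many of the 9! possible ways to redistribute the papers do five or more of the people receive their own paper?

1339

Sum C(9,i)·!(9-i) for i = 5..9:
  i=5: C(9,5)·!4 = 126·9 = 1134
  i=6: C(9,6)·!3 = 84·2 = 168
  i=7: C(9,7)·!2 = 36·1 = 36
  i=8: C(9,8)·!1 = 9·0 = 0
  i=9: C(9,9)·!0 = 1·1 = 1
Total = 1339.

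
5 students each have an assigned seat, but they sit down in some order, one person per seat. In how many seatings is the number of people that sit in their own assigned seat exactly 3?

Pick the 3 fixed positions: C(5,3) = 10 ways.
The other 2 form a derangement: !2 = 1.
Total: 10 × 1 = 10.

10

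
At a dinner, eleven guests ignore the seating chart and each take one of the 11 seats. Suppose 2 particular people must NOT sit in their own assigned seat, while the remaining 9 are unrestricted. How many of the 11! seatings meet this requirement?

33022080

Inclusion-exclusion on the 2 forbidden self-matches:
Σ_{j=0}^{2} (-1)^j C(2,j)(11-j)!
= C(2,0)·11! - C(2,1)·10! + C(2,2)·9!
= 39916800 - 7257600 + 362880
= 33022080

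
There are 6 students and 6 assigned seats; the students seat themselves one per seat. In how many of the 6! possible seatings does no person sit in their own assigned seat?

265

By inclusion-exclusion, !6 = Σ (-1)^k · 6!/k! for k=0..6
= 6! - 6!/1! + 6!/2! - 6!/3! + 6!/4! - 6!/5! + 6!/6!
= 720 - 720 + 360 - 120 + 30 - 6 + 1
= 265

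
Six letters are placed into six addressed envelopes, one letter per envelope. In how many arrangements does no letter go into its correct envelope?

The subfactorial !6 = [6!/e] (nearest integer).
6! = 720, and 720/e ≈ 264.87, so !6 = 265.

265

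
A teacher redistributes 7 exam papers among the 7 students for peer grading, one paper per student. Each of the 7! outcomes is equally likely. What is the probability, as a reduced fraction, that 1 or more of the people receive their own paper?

177/280

Favorable outcomes: Σ_{i≥1} C(7,i)·!(7-i) = 7·265 + 21·44 + 35·9 + 35·2 + 21·1 + 7·0 + 1·1 = 3186.
Total outcomes: 7! = 5040.
Probability = 3186/5040 = 177/280.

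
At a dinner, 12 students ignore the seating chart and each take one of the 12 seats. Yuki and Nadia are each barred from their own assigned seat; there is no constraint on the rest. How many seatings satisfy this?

402796800

Inclusion-exclusion on the 2 forbidden self-matches:
Σ_{j=0}^{2} (-1)^j C(2,j)(12-j)!
= C(2,0)·12! - C(2,1)·11! + C(2,2)·10!
= 479001600 - 79833600 + 3628800
= 402796800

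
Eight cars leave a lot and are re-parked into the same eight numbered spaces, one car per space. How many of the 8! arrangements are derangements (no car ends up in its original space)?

14833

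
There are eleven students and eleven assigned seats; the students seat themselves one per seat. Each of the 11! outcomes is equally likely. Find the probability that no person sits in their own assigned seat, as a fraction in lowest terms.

Favorable outcomes: !11 = 14684570.
Total outcomes: 11! = 39916800.
Probability = 14684570/39916800 = 1468457/3991680.

1468457/3991680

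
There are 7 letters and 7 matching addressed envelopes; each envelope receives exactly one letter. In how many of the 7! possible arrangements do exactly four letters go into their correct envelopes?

70

Pick the 4 fixed positions: C(7,4) = 35 ways.
The other 3 form a derangement: !3 = 2.
Total: 35 × 2 = 70.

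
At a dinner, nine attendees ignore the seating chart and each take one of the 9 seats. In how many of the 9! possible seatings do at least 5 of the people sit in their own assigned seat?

1339

Sum C(9,i)·!(9-i) for i = 5..9:
  i=5: C(9,5)·!4 = 126·9 = 1134
  i=6: C(9,6)·!3 = 84·2 = 168
  i=7: C(9,7)·!2 = 36·1 = 36
  i=8: C(9,8)·!1 = 9·0 = 0
  i=9: C(9,9)·!0 = 1·1 = 1
Total = 1339.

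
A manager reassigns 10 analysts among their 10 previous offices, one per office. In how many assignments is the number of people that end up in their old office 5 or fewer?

# with exactly i fixed is C(10,i)·!(10-i); sum over i=0..5:
  i=0: C(10,0)·!10 = 1·1334961 = 1334961
  i=1: C(10,1)·!9 = 10·133496 = 1334960
  i=2: C(10,2)·!8 = 45·14833 = 667485
  i=3: C(10,3)·!7 = 120·1854 = 222480
  i=4: C(10,4)·!6 = 210·265 = 55650
  i=5: C(10,5)·!5 = 252·44 = 11088
Total = 3626624.

3626624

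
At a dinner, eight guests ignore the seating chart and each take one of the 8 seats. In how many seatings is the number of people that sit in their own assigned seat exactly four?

630

Choose which 4 of the 8 are fixed: C(8,4) = 70.
The other 4 form a derangement: !4 = 9.
Total: 70 × 9 = 630.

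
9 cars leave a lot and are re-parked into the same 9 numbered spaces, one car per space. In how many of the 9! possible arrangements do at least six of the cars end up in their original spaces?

Sum C(9,i)·!(9-i) for i = 6..9:
  i=6: C(9,6)·!3 = 84·2 = 168
  i=7: C(9,7)·!2 = 36·1 = 36
  i=8: C(9,8)·!1 = 9·0 = 0
  i=9: C(9,9)·!0 = 1·1 = 1
Total = 205.

205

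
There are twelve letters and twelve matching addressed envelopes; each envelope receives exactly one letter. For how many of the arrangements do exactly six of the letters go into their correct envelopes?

Pick the 6 fixed positions: C(12,6) = 924 ways.
The other 6 form a derangement: !6 = 265.
Total: 924 × 265 = 244860.

244860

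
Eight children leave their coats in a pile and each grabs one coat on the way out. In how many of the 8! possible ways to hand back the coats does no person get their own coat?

Use !n = (n-1)(!(n-1) + !(n-2)).
!8 = 7·(1854 + 265) = 7·2119 = 14833

14833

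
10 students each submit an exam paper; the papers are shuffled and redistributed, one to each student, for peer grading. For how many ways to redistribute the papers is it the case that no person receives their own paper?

!10 is the nearest integer to 10!/e.
10! = 3628800, and 3628800/e ≈ 1334960.92, so !10 = 1334961.

1334961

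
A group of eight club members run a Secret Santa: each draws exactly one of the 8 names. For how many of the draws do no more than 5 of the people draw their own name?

# with exactly i fixed is C(8,i)·!(8-i); sum over i=0..5:
  i=0: C(8,0)·!8 = 1·14833 = 14833
  i=1: C(8,1)·!7 = 8·1854 = 14832
  i=2: C(8,2)·!6 = 28·265 = 7420
  i=3: C(8,3)·!5 = 56·44 = 2464
  i=4: C(8,4)·!4 = 70·9 = 630
  i=5: C(8,5)·!3 = 56·2 = 112
Total = 40291.

40291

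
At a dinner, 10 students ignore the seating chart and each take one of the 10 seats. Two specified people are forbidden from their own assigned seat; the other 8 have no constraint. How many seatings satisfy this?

2943360

Let A_j be the event that the j-th constrained one is fixed. By inclusion-exclusion over the 2 events:
Σ_{j=0}^{2} (-1)^j C(2,j)(10-j)!
= C(2,0)·10! - C(2,1)·9! + C(2,2)·8!
= 3628800 - 725760 + 40320
= 2943360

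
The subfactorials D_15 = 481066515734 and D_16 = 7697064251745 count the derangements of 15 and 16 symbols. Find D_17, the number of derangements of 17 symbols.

130850092279664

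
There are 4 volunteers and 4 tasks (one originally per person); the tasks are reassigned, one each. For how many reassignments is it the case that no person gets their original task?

9

!4 = 4! · Σ_{k=0}^{4} (-1)^k/k!
= 4! - 4!/1! + 4!/2! - 4!/3! + 4!/4!
= 24 - 24 + 12 - 4 + 1
= 9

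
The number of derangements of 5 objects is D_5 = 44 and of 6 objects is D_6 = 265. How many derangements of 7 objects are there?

1854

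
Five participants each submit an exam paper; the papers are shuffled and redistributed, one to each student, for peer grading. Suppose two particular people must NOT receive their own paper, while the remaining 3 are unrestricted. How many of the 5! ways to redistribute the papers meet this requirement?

78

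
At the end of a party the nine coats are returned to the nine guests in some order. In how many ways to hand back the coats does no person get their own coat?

133496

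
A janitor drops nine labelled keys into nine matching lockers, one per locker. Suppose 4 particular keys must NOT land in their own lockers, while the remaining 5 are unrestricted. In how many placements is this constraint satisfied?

229080

Inclusion-exclusion on the 4 forbidden self-matches:
Σ_{j=0}^{4} (-1)^j C(4,j)(9-j)!
= C(4,0)·9! - C(4,1)·8! + C(4,2)·7! - C(4,3)·6! + C(4,4)·5!
= 362880 - 161280 + 30240 - 2880 + 120
= 229080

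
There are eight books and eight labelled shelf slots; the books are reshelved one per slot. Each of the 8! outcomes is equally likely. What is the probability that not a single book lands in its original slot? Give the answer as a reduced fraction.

2119/5760

Favorable outcomes: !8 = 14833.
Total outcomes: 8! = 40320.
Probability = 14833/40320 = 2119/5760.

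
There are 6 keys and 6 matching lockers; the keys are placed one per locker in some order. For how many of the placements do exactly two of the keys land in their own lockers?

135

Choose which 2 of the 6 are fixed: C(6,2) = 15.
The remaining 4 must be deranged: !4 = 9.
Total: 15 × 9 = 135.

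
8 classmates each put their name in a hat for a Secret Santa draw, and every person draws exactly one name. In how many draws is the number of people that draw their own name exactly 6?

28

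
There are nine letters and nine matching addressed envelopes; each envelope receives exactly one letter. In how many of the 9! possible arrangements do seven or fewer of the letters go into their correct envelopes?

# with exactly i fixed is C(9,i)·!(9-i); sum over i=0..7:
  i=0: C(9,0)·!9 = 1·133496 = 133496
  i=1: C(9,1)·!8 = 9·14833 = 133497
  i=2: C(9,2)·!7 = 36·1854 = 66744
  i=3: C(9,3)·!6 = 84·265 = 22260
  i=4: C(9,4)·!5 = 126·44 = 5544
  i=5: C(9,5)·!4 = 126·9 = 1134
  i=6: C(9,6)·!3 = 84·2 = 168
  i=7: C(9,7)·!2 = 36·1 = 36
Total = 362879.

362879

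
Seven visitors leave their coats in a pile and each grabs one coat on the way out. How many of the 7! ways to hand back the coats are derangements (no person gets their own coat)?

The subfactorial !7 = [7!/e] (nearest integer).
7! = 5040, and 5040/e ≈ 1854.11, so !7 = 1854.

1854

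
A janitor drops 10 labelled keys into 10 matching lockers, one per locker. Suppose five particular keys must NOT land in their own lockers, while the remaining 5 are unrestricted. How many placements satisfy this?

2170680

Let A_j be the event that the j-th constrained one is fixed. By inclusion-exclusion over the 5 events:
Σ_{j=0}^{5} (-1)^j C(5,j)(10-j)!
= C(5,0)·10! - C(5,1)·9! + C(5,2)·8! - C(5,3)·7! + C(5,4)·6! - C(5,5)·5!
= 3628800 - 1814400 + 403200 - 50400 + 3600 - 120
= 2170680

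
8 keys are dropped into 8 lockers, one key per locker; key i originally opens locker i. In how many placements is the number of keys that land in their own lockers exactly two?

Choose which 2 of the 8 are fixed: C(8,2) = 28.
The other 6 form a derangement: !6 = 265.
Total: 28 × 265 = 7420.

7420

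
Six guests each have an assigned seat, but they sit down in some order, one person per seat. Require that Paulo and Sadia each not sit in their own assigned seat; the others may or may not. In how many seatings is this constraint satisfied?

504

Inclusion-exclusion on the 2 forbidden self-matches:
Σ_{j=0}^{2} (-1)^j C(2,j)(6-j)!
= C(2,0)·6! - C(2,1)·5! + C(2,2)·4!
= 720 - 240 + 24
= 504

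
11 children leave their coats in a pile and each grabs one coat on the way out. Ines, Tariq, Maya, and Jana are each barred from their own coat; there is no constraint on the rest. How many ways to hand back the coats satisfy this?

27422640

Let A_j be the event that the j-th constrained one is fixed. By inclusion-exclusion over the 4 events:
Σ_{j=0}^{4} (-1)^j C(4,j)(11-j)!
= C(4,0)·11! - C(4,1)·10! + C(4,2)·9! - C(4,3)·8! + C(4,4)·7!
= 39916800 - 14515200 + 2177280 - 161280 + 5040
= 27422640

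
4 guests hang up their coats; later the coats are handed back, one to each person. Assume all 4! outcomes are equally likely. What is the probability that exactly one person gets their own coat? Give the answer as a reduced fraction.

1/3

Favorable outcomes: C(4,1)·!3 = 4·2 = 8.
Total outcomes: 4! = 24.
Probability = 8/24 = 1/3.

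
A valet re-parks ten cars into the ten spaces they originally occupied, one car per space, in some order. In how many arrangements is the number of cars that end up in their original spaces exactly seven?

240

Choose which 7 of the 10 are fixed: C(10,7) = 120.
The remaining 3 must be deranged: !3 = 2.
Total: 120 × 2 = 240.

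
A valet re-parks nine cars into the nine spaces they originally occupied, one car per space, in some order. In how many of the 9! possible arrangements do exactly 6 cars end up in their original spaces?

168

Pick the 6 fixed positions: C(9,6) = 84 ways.
The remaining 3 must be deranged: !3 = 2.
Total: 84 × 2 = 168.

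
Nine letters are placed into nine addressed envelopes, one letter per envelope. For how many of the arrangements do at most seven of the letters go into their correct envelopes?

362879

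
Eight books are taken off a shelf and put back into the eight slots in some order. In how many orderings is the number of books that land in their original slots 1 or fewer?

Sum C(8,i)·!(8-i) for i = 0..1:
  i=0: C(8,0)·!8 = 1·14833 = 14833
  i=1: C(8,1)·!7 = 8·1854 = 14832
Total = 29665.

29665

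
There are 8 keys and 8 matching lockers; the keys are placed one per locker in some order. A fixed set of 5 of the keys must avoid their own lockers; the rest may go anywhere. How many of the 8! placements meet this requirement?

Let A_j be the event that the j-th constrained one is fixed. By inclusion-exclusion over the 5 events:
Σ_{j=0}^{5} (-1)^j C(5,j)(8-j)!
= C(5,0)·8! - C(5,1)·7! + C(5,2)·6! - C(5,3)·5! + C(5,4)·4! - C(5,5)·3!
= 40320 - 25200 + 7200 - 1200 + 120 - 6
= 21234

21234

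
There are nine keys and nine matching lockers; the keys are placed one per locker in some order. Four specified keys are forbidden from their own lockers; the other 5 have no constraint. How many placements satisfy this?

229080

Inclusion-exclusion on the 4 forbidden self-matches:
Σ_{j=0}^{4} (-1)^j C(4,j)(9-j)!
= C(4,0)·9! - C(4,1)·8! + C(4,2)·7! - C(4,3)·6! + C(4,4)·5!
= 362880 - 161280 + 30240 - 2880 + 120
= 229080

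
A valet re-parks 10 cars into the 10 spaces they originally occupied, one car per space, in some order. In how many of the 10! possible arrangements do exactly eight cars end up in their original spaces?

45

Choose which 8 of the 10 are fixed: C(10,8) = 45.
The other 2 form a derangement: !2 = 1.
Total: 45 × 1 = 45.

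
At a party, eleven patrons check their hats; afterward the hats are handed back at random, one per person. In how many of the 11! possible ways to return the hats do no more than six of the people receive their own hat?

# with exactly i fixed is C(11,i)·!(11-i); sum over i=0..6:
  i=0: C(11,0)·!11 = 1·14684570 = 14684570
  i=1: C(11,1)·!10 = 11·1334961 = 14684571
  i=2: C(11,2)·!9 = 55·133496 = 7342280
  i=3: C(11,3)·!8 = 165·14833 = 2447445
  i=4: C(11,4)·!7 = 330·1854 = 611820
  i=5: C(11,5)·!6 = 462·265 = 122430
  i=6: C(11,6)·!5 = 462·44 = 20328
Total = 39913444.

39913444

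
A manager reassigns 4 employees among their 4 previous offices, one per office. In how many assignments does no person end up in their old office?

The number of derangements of 4 is !4 = Σ_{k=0}^{4} (-1)^k·4!/k!
= 4! - 4!/1! + 4!/2! - 4!/3! + 4!/4!
= 24 - 24 + 12 - 4 + 1
= 9

9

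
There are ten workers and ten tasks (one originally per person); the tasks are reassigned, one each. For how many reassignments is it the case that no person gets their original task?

1334961

By inclusion-exclusion, !10 = Σ (-1)^k · 10!/k! for k=0..10
= 10! - 10!/1! + 10!/2! - 10!/3! + 10!/4! - 10!/5! + 10!/6! - 10!/7! + 10!/8! - 10!/9! + 10!/10!
= 3628800 - 3628800 + 1814400 - 604800 + 151200 - 30240 + 5040 - 720 + 90 - 10 + 1
= 1334961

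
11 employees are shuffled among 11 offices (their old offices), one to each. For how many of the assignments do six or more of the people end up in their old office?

Sum C(11,i)·!(11-i) for i = 6..11:
  i=6: C(11,6)·!5 = 462·44 = 20328
  i=7: C(11,7)·!4 = 330·9 = 2970
  i=8: C(11,8)·!3 = 165·2 = 330
  i=9: C(11,9)·!2 = 55·1 = 55
  i=10: C(11,10)·!1 = 11·0 = 0
  i=11: C(11,11)·!0 = 1·1 = 1
Total = 23684.

23684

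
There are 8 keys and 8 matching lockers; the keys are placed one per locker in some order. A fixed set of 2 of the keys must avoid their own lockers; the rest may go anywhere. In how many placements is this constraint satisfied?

Let A_j be the event that the j-th constrained one is fixed. By inclusion-exclusion over the 2 events:
Σ_{j=0}^{2} (-1)^j C(2,j)(8-j)!
= C(2,0)·8! - C(2,1)·7! + C(2,2)·6!
= 40320 - 10080 + 720
= 30960

30960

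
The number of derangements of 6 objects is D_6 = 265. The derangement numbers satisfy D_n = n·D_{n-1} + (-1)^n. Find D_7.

1854

D_7 = 7·265 - 1 = 1854.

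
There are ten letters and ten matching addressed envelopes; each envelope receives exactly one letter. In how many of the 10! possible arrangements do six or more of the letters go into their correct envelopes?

2176

Sum C(10,i)·!(10-i) for i = 6..10:
  i=6: C(10,6)·!4 = 210·9 = 1890
  i=7: C(10,7)·!3 = 120·2 = 240
  i=8: C(10,8)·!2 = 45·1 = 45
  i=9: C(10,9)·!1 = 10·0 = 0
  i=10: C(10,10)·!0 = 1·1 = 1
Total = 2176.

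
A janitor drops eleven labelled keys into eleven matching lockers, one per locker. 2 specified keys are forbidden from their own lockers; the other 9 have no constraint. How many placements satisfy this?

33022080

Inclusion-exclusion on the 2 forbidden self-matches:
Σ_{j=0}^{2} (-1)^j C(2,j)(11-j)!
= C(2,0)·11! - C(2,1)·10! + C(2,2)·9!
= 39916800 - 7257600 + 362880
= 33022080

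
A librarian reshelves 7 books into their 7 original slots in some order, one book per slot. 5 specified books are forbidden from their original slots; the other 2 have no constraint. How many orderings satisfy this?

2428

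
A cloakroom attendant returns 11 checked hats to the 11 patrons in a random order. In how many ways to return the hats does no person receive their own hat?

14684570

By inclusion-exclusion, !11 = Σ (-1)^k · 11!/k! for k=0..11
= 11! - 11!/1! + 11!/2! - 11!/3! + 11!/4! - 11!/5! + 11!/6! - 11!/7! + 11!/8! - 11!/9! + 11!/10! - 11!/11!
= 39916800 - 39916800 + 19958400 - 6652800 + 1663200 - 332640 + 55440 - 7920 + 990 - 110 + 11 - 1
= 14684570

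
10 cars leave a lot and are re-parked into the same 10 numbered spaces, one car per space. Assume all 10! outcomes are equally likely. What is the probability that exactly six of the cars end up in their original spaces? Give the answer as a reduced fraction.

1/1920

Favorable outcomes: C(10,6)·!4 = 210·9 = 1890.
Total outcomes: 10! = 3628800.
Probability = 1890/3628800 = 1/1920.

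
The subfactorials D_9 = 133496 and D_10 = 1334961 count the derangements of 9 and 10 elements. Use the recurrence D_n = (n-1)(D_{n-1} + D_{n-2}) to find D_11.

14684570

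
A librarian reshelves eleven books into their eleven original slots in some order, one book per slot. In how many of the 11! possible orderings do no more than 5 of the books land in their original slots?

39893116

# with exactly i fixed is C(11,i)·!(11-i); sum over i=0..5:
  i=0: C(11,0)·!11 = 1·14684570 = 14684570
  i=1: C(11,1)·!10 = 11·1334961 = 14684571
  i=2: C(11,2)·!9 = 55·133496 = 7342280
  i=3: C(11,3)·!8 = 165·14833 = 2447445
  i=4: C(11,4)·!7 = 330·1854 = 611820
  i=5: C(11,5)·!6 = 462·265 = 122430
Total = 39893116.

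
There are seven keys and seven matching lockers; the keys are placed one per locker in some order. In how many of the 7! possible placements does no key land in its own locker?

1854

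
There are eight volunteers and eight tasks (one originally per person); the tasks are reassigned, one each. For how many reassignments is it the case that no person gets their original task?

14833

By inclusion-exclusion, !8 = Σ (-1)^k · 8!/k! for k=0..8
= 8! - 8!/1! + 8!/2! - 8!/3! + 8!/4! - 8!/5! + 8!/6! - 8!/7! + 8!/8!
= 40320 - 40320 + 20160 - 6720 + 1680 - 336 + 56 - 8 + 1
= 14833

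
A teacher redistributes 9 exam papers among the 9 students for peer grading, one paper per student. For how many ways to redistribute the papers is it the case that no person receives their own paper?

133496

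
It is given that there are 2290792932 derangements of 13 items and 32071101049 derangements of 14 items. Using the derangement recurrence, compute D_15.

481066515734

D_15 = (15-1)·(D_14 + D_13) = 14·(32071101049 + 2290792932) = 14·34361893981 = 481066515734.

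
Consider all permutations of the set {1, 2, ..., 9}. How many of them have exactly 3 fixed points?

22260

Pick the 3 fixed positions: C(9,3) = 84 ways.
The remaining 6 must be deranged: !6 = 265.
Total: 84 × 265 = 22260.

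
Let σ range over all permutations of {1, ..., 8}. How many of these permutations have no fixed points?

14833

!8 = 8! · Σ_{k=0}^{8} (-1)^k/k!
= 8! - 8!/1! + 8!/2! - 8!/3! + 8!/4! - 8!/5! + 8!/6! - 8!/7! + 8!/8!
= 40320 - 40320 + 20160 - 6720 + 1680 - 336 + 56 - 8 + 1
= 14833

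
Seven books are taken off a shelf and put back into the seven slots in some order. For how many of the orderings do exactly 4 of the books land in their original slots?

70

Choose which 4 of the 7 are fixed: C(7,4) = 35.
The remaining 3 must be deranged: !3 = 2.
Total: 35 × 2 = 70.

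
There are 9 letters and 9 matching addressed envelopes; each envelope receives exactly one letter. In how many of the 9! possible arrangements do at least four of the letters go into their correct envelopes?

6883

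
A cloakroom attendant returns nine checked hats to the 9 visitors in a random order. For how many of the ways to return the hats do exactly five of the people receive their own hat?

1134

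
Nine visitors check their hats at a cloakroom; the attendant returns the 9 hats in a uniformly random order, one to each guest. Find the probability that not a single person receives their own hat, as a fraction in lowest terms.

16687/45360

Favorable outcomes: !9 = 133496.
Total outcomes: 9! = 362880.
Probability = 133496/362880 = 16687/45360.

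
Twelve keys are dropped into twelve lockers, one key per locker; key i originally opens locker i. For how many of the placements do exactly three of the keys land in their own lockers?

Pick the 3 fixed positions: C(12,3) = 220 ways.
The remaining 9 must be deranged: !9 = 133496.
Total: 220 × 133496 = 29369120.

29369120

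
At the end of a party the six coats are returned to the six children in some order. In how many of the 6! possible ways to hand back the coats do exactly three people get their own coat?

40

Pick the 3 fixed positions: C(6,3) = 20 ways.
The other 3 form a derangement: !3 = 2.
Total: 20 × 2 = 40.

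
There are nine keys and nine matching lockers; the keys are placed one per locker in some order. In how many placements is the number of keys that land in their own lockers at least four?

# with exactly i fixed is C(9,i)·!(9-i); sum over i=4..9:
  i=4: C(9,4)·!5 = 126·44 = 5544
  i=5: C(9,5)·!4 = 126·9 = 1134
  i=6: C(9,6)·!3 = 84·2 = 168
  i=7: C(9,7)·!2 = 36·1 = 36
  i=8: C(9,8)·!1 = 9·0 = 0
  i=9: C(9,9)·!0 = 1·1 = 1
Total = 6883.

6883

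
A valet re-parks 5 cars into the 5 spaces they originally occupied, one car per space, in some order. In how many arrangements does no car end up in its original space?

Use !n = (n-1)(!(n-1) + !(n-2)).
!5 = 4·(9 + 2) = 4·11 = 44

44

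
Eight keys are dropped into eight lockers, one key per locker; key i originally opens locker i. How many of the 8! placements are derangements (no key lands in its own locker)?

Recurrence: !8 = 7·(!7 + !6).
!8 = 7·(1854 + 265) = 7·2119 = 14833

14833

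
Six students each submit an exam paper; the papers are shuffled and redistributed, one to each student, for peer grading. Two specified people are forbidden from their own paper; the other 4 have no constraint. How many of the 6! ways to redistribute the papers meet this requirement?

504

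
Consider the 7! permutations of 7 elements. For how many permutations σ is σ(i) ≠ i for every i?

By inclusion-exclusion, !7 = Σ (-1)^k · 7!/k! for k=0..7
= 7! - 7!/1! + 7!/2! - 7!/3! + 7!/4! - 7!/5! + 7!/6! - 7!/7!
= 5040 - 5040 + 2520 - 840 + 210 - 42 + 7 - 1
= 1854

1854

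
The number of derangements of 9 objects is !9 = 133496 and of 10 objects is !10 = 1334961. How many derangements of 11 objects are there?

!11 = (11-1)·(!10 + !9) = 10·(1334961 + 133496) = 10·1468457 = 14684570.

14684570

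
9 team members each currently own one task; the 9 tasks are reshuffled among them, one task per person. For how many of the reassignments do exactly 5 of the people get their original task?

1134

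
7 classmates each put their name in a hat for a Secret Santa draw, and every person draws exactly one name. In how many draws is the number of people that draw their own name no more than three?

4948

Sum C(7,i)·!(7-i) for i = 0..3:
  i=0: C(7,0)·!7 = 1·1854 = 1854
  i=1: C(7,1)·!6 = 7·265 = 1855
  i=2: C(7,2)·!5 = 21·44 = 924
  i=3: C(7,3)·!4 = 35·9 = 315
Total = 4948.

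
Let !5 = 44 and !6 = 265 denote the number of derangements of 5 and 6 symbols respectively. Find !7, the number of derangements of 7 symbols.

1854

!7 = (7-1)·(!6 + !5) = 6·(265 + 44) = 6·309 = 1854.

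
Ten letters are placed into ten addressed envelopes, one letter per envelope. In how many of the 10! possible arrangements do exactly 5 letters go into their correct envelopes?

Pick the 5 fixed positions: C(10,5) = 252 ways.
The other 5 form a derangement: !5 = 44.
Total: 252 × 44 = 11088.

11088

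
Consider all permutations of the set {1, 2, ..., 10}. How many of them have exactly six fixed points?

1890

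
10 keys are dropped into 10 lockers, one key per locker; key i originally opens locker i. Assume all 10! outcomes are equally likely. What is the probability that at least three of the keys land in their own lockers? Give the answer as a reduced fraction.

Favorable outcomes: Σ_{i≥3} C(10,i)·!(10-i) = 120·1854 + 210·265 + 252·44 + 210·9 + 120·2 + 45·1 + 10·0 + 1·1 = 291394.
Total outcomes: 10! = 3628800.
Probability = 291394/3628800 = 145697/1814400.

145697/1814400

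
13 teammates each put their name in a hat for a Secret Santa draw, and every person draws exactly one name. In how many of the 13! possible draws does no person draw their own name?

2290792932

The number of derangements of 13 is !13 = Σ_{k=0}^{13} (-1)^k·13!/k!
= 13! - 13!/1! + 13!/2! - 13!/3! + 13!/4! - 13!/5! + 13!/6! - 13!/7! + 13!/8! - 13!/9! + 13!/10! - 13!/11! + 13!/12! - 13!/13!
= 6227020800 - 6227020800 + 3113510400 - 1037836800 + 259459200 - 51891840 + 8648640 - 1235520 + 154440 - 17160 + 1716 - 156 + 13 - 1
= 2290792932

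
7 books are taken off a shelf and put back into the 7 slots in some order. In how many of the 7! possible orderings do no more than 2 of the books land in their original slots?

4633

# with exactly i fixed is C(7,i)·!(7-i); sum over i=0..2:
  i=0: C(7,0)·!7 = 1·1854 = 1854
  i=1: C(7,1)·!6 = 7·265 = 1855
  i=2: C(7,2)·!5 = 21·44 = 924
Total = 4633.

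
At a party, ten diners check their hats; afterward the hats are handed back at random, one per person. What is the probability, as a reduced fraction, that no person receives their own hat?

16481/44800

Favorable outcomes: !10 = 1334961.
Total outcomes: 10! = 3628800.
Probability = 1334961/3628800 = 16481/44800.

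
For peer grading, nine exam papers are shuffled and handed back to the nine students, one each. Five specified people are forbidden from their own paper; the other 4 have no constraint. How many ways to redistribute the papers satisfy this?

205056

Let A_j be the event that the j-th constrained one is fixed. By inclusion-exclusion over the 5 events:
Σ_{j=0}^{5} (-1)^j C(5,j)(9-j)!
= C(5,0)·9! - C(5,1)·8! + C(5,2)·7! - C(5,3)·6! + C(5,4)·5! - C(5,5)·4!
= 362880 - 201600 + 50400 - 7200 + 600 - 24
= 205056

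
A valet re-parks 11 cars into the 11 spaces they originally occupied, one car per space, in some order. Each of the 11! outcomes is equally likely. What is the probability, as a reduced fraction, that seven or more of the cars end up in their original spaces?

Favorable outcomes: Σ_{i≥7} C(11,i)·!(11-i) = 330·9 + 165·2 + 55·1 + 11·0 + 1·1 = 3356.
Total outcomes: 11! = 39916800.
Probability = 3356/39916800 = 839/9979200.

839/9979200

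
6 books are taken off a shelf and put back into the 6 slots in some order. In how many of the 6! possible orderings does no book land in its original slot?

265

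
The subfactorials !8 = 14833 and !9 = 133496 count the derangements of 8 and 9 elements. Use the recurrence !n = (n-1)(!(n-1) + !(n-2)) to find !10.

!10 = (10-1)·(!9 + !8) = 9·(133496 + 14833) = 9·148329 = 1334961.

1334961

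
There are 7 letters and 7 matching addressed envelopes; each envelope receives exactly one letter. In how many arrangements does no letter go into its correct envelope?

1854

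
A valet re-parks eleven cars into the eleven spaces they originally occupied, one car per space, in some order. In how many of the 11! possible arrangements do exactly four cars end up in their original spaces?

611820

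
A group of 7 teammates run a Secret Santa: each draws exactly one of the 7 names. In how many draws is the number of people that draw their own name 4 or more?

92

# with exactly i fixed is C(7,i)·!(7-i); sum over i=4..7:
  i=4: C(7,4)·!3 = 35·2 = 70
  i=5: C(7,5)·!2 = 21·1 = 21
  i=6: C(7,6)·!1 = 7·0 = 0
  i=7: C(7,7)·!0 = 1·1 = 1
Total = 92.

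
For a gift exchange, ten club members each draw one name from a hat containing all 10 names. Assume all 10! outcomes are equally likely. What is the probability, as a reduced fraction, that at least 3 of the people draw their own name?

145697/1814400

Favorable outcomes: Σ_{i≥3} C(10,i)·!(10-i) = 120·1854 + 210·265 + 252·44 + 210·9 + 120·2 + 45·1 + 10·0 + 1·1 = 291394.
Total outcomes: 10! = 3628800.
Probability = 291394/3628800 = 145697/1814400.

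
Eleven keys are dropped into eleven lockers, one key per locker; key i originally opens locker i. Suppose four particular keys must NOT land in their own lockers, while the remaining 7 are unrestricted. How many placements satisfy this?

27422640

Let A_j be the event that the j-th constrained one is fixed. By inclusion-exclusion over the 4 events:
Σ_{j=0}^{4} (-1)^j C(4,j)(11-j)!
= C(4,0)·11! - C(4,1)·10! + C(4,2)·9! - C(4,3)·8! + C(4,4)·7!
= 39916800 - 14515200 + 2177280 - 161280 + 5040
= 27422640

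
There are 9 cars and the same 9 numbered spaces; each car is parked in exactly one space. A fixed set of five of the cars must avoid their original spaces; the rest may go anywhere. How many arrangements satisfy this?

205056

Let A_j be the event that the j-th constrained one is fixed. By inclusion-exclusion over the 5 events:
Σ_{j=0}^{5} (-1)^j C(5,j)(9-j)!
= C(5,0)·9! - C(5,1)·8! + C(5,2)·7! - C(5,3)·6! + C(5,4)·5! - C(5,5)·4!
= 362880 - 201600 + 50400 - 7200 + 600 - 24
= 205056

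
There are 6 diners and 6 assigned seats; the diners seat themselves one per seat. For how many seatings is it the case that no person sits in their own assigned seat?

265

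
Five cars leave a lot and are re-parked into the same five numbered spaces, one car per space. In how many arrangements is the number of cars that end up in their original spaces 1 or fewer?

# with exactly i fixed is C(5,i)·!(5-i); sum over i=0..1:
  i=0: C(5,0)·!5 = 1·44 = 44
  i=1: C(5,1)·!4 = 5·9 = 45
Total = 89.

89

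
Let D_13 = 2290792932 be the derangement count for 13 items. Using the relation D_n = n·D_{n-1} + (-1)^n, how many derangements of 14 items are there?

32071101049

D_14 = 14·2290792932 + 1 = 32071101049.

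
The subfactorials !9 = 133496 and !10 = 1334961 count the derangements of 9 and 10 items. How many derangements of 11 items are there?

!11 = (11-1)·(!10 + !9) = 10·(1334961 + 133496) = 10·1468457 = 14684570.

14684570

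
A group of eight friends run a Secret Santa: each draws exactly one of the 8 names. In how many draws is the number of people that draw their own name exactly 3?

2464

Pick the 3 fixed positions: C(8,3) = 56 ways.
The other 5 form a derangement: !5 = 44.
Total: 56 × 44 = 2464.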